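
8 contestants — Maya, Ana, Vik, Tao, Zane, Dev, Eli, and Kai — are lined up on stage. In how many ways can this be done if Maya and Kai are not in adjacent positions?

30240

There are 8! = 40320 arrangements in all. If Maya and Kai are adjacent, merging them into one block gives 2·(7)! = 10080 arrangements.
Complementary counting: 40320 − 10080 = 30240.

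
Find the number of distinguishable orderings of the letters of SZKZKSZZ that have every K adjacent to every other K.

Treat the 2 copies of K as a single block. The multiset to arrange is then {KK, S, S, Z, Z, Z, Z}, 7 items in all.
That gives (7)!/(4!·2!) = 105 arrangements.

105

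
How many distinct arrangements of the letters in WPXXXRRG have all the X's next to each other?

Treat the 3 copies of X as a single block. The multiset to arrange is then {XXX, G, P, R, R, W}, 6 items in all.
That gives (6)!/(2!) = 360 arrangements.

360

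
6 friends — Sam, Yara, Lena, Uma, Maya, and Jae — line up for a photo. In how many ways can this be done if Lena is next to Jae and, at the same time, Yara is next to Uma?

Treat {Lena,Jae} as one block (2 orders) and {Yara,Uma} as another (2 orders).
That leaves 4 units to arrange: 2 × 2 × 4! = 4 × 24 = 96.

96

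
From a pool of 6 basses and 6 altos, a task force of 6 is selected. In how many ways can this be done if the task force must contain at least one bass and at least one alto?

922

Total 6-person selections from all 12: C(12,6) = 924.
Subtract selections that omit an entire group: no basses → C(6,6) = 1; no altos → C(6,6) = 1.
Both groups omitted at once is impossible, so 924 − 2 = 922.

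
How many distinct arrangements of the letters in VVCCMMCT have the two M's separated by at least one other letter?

Total arrangements of VVCCMMCT: 8!/(3!·2!·2!) = 1680.
Arrangements with the M's together: treat MM as one letter, giving (7)!/(3!·2!) = 420.
Subtracting, 1680 − 420 = 1260 arrangements keep the M's apart.

1260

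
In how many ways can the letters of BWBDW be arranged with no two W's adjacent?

18

Total arrangements of BWBDW: 5!/(2!·2!) = 30.
If the two W's are adjacent, glue them into one block, leaving 4 items to arrange: (4)!/(2!) = 12 ways.
Hence 30 − 12 = 18.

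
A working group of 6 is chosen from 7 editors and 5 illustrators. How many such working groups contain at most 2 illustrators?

Split by how many illustrators are chosen (0 through 2).
Sum: C(5,0)·C(7,6) + C(5,1)·C(7,5) + C(5,2)·C(7,4) = 7 + 105 + 350 = 462.

462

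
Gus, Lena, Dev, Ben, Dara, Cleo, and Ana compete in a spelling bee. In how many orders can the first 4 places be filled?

840

This is an ordered selection of 4 from 7: P(7,4).
That gives 7 × 6 × 5 × 4 = 840.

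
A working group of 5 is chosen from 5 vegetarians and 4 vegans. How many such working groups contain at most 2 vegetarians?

Split by how many vegetarians are chosen (0 through 2).
Sum: C(5,0)·C(4,5) + C(5,1)·C(4,4) + C(5,2)·C(4,3) = 0 + 5 + 40 = 45.

45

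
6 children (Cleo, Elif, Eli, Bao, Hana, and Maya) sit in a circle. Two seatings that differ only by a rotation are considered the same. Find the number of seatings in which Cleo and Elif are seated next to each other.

48

Glue Cleo and Elif into a block (2 internal orders). Seating 5 units around a circle gives (4)! arrangements.
So 2 × (4)! = 2 × 24 = 48.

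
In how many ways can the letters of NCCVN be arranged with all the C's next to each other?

Treat the 2 copies of C as a single block. The multiset to arrange is then {CC, N, N, V}, 4 items in all.
That gives (4)!/(2!) = 12 arrangements.

12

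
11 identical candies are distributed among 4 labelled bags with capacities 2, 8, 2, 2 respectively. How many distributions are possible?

By stars and bars, unrestricted non-negative solutions to x_1+…+x_4 = 11 number C(11+3,3) = 364.
Subtract solutions that violate a single cap (substitute x_i' = x_i − (cap_i+1)): x_1 ≥ 3 gives C(11,3) = 165; x_2 ≥ 9 gives C(5,3) = 10; x_3 ≥ 3 gives C(11,3) = 165; x_4 ≥ 3 gives C(11,3) = 165. Together 505.
Add back pairs where two caps are both exceeded: 0 + 56 + 56 + 0 + 0 + 56 = 168.
Subtract triples: 0 + 0 + 10 + 0 = 10.
By inclusion–exclusion the count is 364 − 505 + 168 − 10 = 17.

17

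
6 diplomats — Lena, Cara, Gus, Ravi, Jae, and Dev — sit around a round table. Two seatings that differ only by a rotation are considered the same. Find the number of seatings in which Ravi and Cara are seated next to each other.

48

Glue Ravi and Cara into a block (2 internal orders). Seating 5 units around a circle gives (4)! arrangements.
So 2 × (4)! = 2 × 24 = 48.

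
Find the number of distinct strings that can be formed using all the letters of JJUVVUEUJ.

5040

JJUVVUEUJ has 9 letters with J appearing 3 times, U appearing 3 times, and V appearing twice.
Dividing 9! = 362880 by 3!·3!·2! = 72 for the repeated letters gives 5040.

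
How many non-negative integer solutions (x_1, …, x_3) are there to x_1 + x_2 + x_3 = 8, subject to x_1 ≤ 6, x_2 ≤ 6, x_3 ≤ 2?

18

Without the upper bounds there are C(10,2) = 45 ways to split 8 among 3 variables.
Subtract solutions that violate a single cap (substitute x_i' = x_i − (cap_i+1)): x_1 ≥ 7 gives C(3,2) = 3; x_2 ≥ 7 gives C(3,2) = 3; x_3 ≥ 3 gives C(7,2) = 21. Together 27.
No two caps can be exceeded simultaneously, so the pair terms are all 0.
By inclusion–exclusion the count is 45 − 27 + 0 = 18.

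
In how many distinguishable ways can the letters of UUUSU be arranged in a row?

The 5 letters of UUUSU have repeats: U appearing 4 times.
The number of distinct arrangements is 5!/(4!) = 120/24 = 5.

5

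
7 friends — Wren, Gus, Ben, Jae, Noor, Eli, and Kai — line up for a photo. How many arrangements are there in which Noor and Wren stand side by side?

Treat {Noor, Wren} as a single unit. There are 6 units to order, and the pair itself can be ordered 2 ways.
That gives 2 × 6! = 2 × 720 = 1440.

1440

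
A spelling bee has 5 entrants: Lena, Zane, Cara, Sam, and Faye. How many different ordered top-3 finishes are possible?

60

There are 5 choices for 1st place, 4 for 2nd, and 3 for 3rd.
That gives 5 × 4 × 3 = 60.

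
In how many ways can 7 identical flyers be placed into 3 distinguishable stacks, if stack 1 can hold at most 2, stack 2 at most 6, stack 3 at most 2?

8

By stars and bars, unrestricted non-negative solutions to x_1+…+x_3 = 7 number C(7+2,2) = 36.
Subtract solutions that violate a single cap (substitute x_i' = x_i − (cap_i+1)): x_1 ≥ 3 gives C(6,2) = 15; x_2 ≥ 7 gives C(2,2) = 1; x_3 ≥ 3 gives C(6,2) = 15. Together 31.
Add back pairs where two caps are both exceeded: 0 + 3 + 0 = 3.
By inclusion–exclusion the count is 36 − 31 + 3 = 8.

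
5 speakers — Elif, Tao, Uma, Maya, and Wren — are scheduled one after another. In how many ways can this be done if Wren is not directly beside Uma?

There are 5! = 120 arrangements in all. If Wren and Uma are adjacent, merging them into one block gives 2·(4)! = 48 arrangements.
Complementary counting: 120 − 48 = 72.

72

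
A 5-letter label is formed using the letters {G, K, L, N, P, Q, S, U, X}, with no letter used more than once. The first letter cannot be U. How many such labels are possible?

13440

The first letter has 9−1 = 8 choices (anything except U).
The remaining 4 letters are filled from the other 8 symbols without repetition: 8 × 7 × 6 × 5 = 1680.
Total: 8 × 1680 = 13440.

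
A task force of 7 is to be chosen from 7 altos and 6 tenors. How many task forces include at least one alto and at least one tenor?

1715

With no constraint there are C(13,7) = 1716 possible selections.
Subtract selections that omit an entire group: no altos → C(6,7) = 0; no tenors → C(7,7) = 1.
Both groups omitted at once is impossible, so 1716 − 1 = 1715.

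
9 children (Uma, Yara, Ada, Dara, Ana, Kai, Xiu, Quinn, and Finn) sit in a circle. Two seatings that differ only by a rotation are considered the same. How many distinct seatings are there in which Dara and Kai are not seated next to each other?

30240

Without the restriction there are (8)! = 40320 seatings.
Those with Dara next to Kai: fuse the pair into one unit and seat 8 units around a circle — 2·(7)! = 10080.
Subtracting, 40320 − 10080 = 30240.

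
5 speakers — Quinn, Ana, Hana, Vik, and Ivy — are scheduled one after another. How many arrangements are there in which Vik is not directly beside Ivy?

Of the 5! = 120 arrangements, those with Vik and Ivy adjacent number 2 × 4! = 48 (treat the pair as a block with 2 internal orders).
So 120 − 48 = 72 arrangements keep them apart.

72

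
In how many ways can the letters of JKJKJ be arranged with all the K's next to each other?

4

Treat the 2 copies of K as a single block. The multiset to arrange is then {KK, J, J, J}, 4 items in all.
That gives (4)!/(3!) = 4 arrangements.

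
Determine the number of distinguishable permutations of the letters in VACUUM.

360

The 6 letters of VACUUM have repeats: U appearing twice.
The number of distinct arrangements is 6!/(2!) = 720/2 = 360.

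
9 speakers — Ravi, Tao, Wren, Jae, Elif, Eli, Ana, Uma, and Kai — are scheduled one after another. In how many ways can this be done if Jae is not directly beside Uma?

There are 9! = 362880 arrangements in all. If Jae and Uma are adjacent, merging them into one block gives 2·(8)! = 80640 arrangements.
So 362880 − 80640 = 282240 arrangements keep them apart.

282240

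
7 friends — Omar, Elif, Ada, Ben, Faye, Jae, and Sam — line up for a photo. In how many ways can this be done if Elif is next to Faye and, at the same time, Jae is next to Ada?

480

Treat {Elif,Faye} as one block (2 orders) and {Jae,Ada} as another (2 orders).
That leaves 5 units to arrange: 2 × 2 × 5! = 4 × 120 = 480.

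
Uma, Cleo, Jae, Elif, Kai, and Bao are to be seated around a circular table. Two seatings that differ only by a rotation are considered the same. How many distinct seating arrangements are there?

Fix one person's seat to break rotational symmetry; the remaining 5 people can be arranged in (5)! = 120 ways.

120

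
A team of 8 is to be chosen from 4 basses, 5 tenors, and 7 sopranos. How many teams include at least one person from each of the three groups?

Total 8-person selections from all 16: C(16,8) = 12870.
Selections missing a whole group: no basses → C(12,8) = 495; no tenors → C(11,8) = 165; no sopranos → C(9,8) = 9.
Add back selections omitting two groups (i.e. drawn from a single group): C(4,8) + C(5,8) + C(7,8) = 0.
By inclusion–exclusion: 12870 − 669 + 0 = 12201.

12201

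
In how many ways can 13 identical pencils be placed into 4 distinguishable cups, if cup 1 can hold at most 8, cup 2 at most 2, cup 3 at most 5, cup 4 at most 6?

Ignoring the caps, the number of non-negative solutions to x_1+…+x_4 = 13 is C(16,3) = 560.
Subtract solutions that violate a single cap (substitute x_i' = x_i − (cap_i+1)): x_1 ≥ 9 gives C(7,3) = 35; x_2 ≥ 3 gives C(13,3) = 286; x_3 ≥ 6 gives C(10,3) = 120; x_4 ≥ 7 gives C(9,3) = 84. Together 525.
Add back pairs where two caps are both exceeded: 4 + 0 + 0 + 35 + 20 + 1 = 60.
By inclusion–exclusion the count is 560 − 525 + 60 = 95.

95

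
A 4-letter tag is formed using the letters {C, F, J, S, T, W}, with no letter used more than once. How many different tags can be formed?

360

Choose and order 4 of the 6 symbols: the first letter has 6 options, the next 5, then 4, 3.
6 × 5 × 4 × 3 = 360.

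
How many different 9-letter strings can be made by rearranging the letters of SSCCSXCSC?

Letter multiplicities in SSCCSXCSC: C×4, S×4, X×1.
Dividing 9! = 362880 by 4!·4! = 576 for the repeated letters gives 630.

630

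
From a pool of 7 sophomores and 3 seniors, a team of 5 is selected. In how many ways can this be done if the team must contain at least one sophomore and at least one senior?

231

With no constraint there are C(10,5) = 252 possible selections.
Selections missing a whole group: no sophomores → C(3,5) = 0; no seniors → C(7,5) = 21.
Both groups omitted at once is impossible, so 252 − 21 = 231.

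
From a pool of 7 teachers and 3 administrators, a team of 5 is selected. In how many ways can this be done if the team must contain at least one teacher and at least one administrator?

With no constraint there are C(10,5) = 252 possible selections.
Subtract selections that omit an entire group: no teachers → C(3,5) = 0; no administrators → C(7,5) = 21.
Both groups omitted at once is impossible, so 252 − 21 = 231.

231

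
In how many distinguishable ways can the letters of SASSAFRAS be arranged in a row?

2520

SASSAFRAS has 9 letters with A appearing 3 times and S appearing 4 times.
The number of distinct arrangements is 9!/(4!·3!) = 362880/144 = 2520.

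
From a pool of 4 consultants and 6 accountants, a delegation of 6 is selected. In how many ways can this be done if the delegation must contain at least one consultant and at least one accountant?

209

Total 6-person selections from all 10: C(10,6) = 210.
Subtract selections that omit an entire group: no consultants → C(6,6) = 1; no accountants → C(4,6) = 0.
Both groups omitted at once is impossible, so 210 − 1 = 209.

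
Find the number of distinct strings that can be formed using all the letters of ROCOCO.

60

ROCOCO has 6 letters with C appearing twice and O appearing 3 times.
So there are 6! / (3!·2!) = 60 distinguishable arrangements.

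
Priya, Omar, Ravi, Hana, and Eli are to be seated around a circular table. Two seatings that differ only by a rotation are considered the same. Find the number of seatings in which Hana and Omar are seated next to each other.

Glue Hana and Omar into a block (2 internal orders). Seating 4 units around a circle gives (3)! arrangements.
So 2 × (3)! = 2 × 6 = 12.

12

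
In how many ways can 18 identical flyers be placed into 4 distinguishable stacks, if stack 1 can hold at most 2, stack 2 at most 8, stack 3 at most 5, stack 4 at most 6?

19

Ignoring the caps, the number of non-negative solutions to x_1+…+x_4 = 18 is C(21,3) = 1330.
Subtract solutions that violate a single cap (substitute x_i' = x_i − (cap_i+1)): x_1 ≥ 3 gives C(18,3) = 816; x_2 ≥ 9 gives C(12,3) = 220; x_3 ≥ 6 gives C(15,3) = 455; x_4 ≥ 7 gives C(14,3) = 364. Together 1855.
Add back pairs where two caps are both exceeded: 84 + 220 + 165 + 20 + 10 + 56 = 555.
Subtract triples: 1 + 0 + 10 + 0 = 11.
By inclusion–exclusion the count is 1330 − 1855 + 555 − 11 = 19.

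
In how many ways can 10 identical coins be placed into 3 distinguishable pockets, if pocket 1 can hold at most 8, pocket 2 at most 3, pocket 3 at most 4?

17

Ignoring the caps, the number of non-negative solutions to x_1+…+x_3 = 10 is C(12,2) = 66.
Subtract solutions that violate a single cap (substitute x_i' = x_i − (cap_i+1)): x_1 ≥ 9 gives C(3,2) = 3; x_2 ≥ 4 gives C(8,2) = 28; x_3 ≥ 5 gives C(7,2) = 21. Together 52.
Add back pairs where two caps are both exceeded: 0 + 0 + 3 = 3.
By inclusion–exclusion the count is 66 − 52 + 3 = 17.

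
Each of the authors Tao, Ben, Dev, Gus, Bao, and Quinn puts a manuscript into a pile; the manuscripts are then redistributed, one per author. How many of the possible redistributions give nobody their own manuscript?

265

Count assignments avoiding every fixed point. For any j of the 6 authors fixed to their own manuscript, the other 6−j can be arranged in (6−j)! ways.
By inclusion–exclusion this is Σ_{j=0}^{6} (−1)^j C(6,j)·(6−j)!.
Computing: 720 − 720 + 360 − 120 + 30 − 6 + 1 = 265.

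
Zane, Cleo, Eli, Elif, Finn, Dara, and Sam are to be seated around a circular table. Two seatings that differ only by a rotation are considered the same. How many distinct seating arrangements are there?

Seat Zane anywhere (absorbing the rotational symmetry), then permute the other 6: (6)! = 720.

720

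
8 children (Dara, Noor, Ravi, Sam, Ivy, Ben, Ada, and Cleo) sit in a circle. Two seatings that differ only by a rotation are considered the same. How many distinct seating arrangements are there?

Seat Dara anywhere (absorbing the rotational symmetry), then permute the other 7: (7)! = 5040.

5040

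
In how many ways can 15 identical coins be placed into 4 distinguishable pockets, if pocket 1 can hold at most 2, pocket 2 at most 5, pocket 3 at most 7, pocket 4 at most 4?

19

Ignoring the caps, the number of non-negative solutions to x_1+…+x_4 = 15 is C(18,3) = 816.
Subtract solutions that violate a single cap (substitute x_i' = x_i − (cap_i+1)): x_1 ≥ 3 gives C(15,3) = 455; x_2 ≥ 6 gives C(12,3) = 220; x_3 ≥ 8 gives C(10,3) = 120; x_4 ≥ 5 gives C(13,3) = 286. Together 1081.
Add back pairs where two caps are both exceeded: 84 + 35 + 120 + 4 + 35 + 10 = 288.
Subtract triples: 0 + 4 + 0 + 0 = 4.
By inclusion–exclusion the count is 816 − 1081 + 288 − 4 = 19.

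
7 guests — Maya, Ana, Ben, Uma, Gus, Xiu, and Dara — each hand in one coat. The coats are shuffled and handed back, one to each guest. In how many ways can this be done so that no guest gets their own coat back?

Let Aᵢ be the assignments in which guest i gets their own coat. We want the size of the complement of A₁∪…∪A_7.
By inclusion–exclusion this is Σ_{j=0}^{7} (−1)^j C(7,j)·(7−j)!.
Computing: 5040 − 5040 + 2520 − 840 + 210 − 42 + 7 − 1 = 1854.

1854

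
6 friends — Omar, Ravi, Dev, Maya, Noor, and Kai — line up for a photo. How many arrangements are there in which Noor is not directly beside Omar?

480

There are 6! = 720 arrangements in all. If Noor and Omar are adjacent, merging them into one block gives 2·(5)! = 240 arrangements.
So 720 − 240 = 480 arrangements keep them apart.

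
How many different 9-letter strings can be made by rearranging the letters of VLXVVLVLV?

504

Letter multiplicities in VLXVVLVLV: L×3, V×5, X×1.
Dividing 9! = 362880 by 5!·3! = 720 for the repeated letters gives 504.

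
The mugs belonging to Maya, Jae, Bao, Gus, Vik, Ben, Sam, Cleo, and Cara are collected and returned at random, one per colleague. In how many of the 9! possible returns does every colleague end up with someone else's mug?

133496

Let Aᵢ be the assignments in which colleague i gets their own mug. We want the size of the complement of A₁∪…∪A_9.
By inclusion–exclusion this is Σ_{j=0}^{9} (−1)^j C(9,j)·(9−j)!.
Computing: 362880 − 362880 + 181440 − 60480 + 15120 − 3024 + 504 − 72 + 9 − 1 = 133496.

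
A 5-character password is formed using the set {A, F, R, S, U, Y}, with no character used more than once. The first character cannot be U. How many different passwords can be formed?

600

The first character has 6−1 = 5 choices (anything except U).
The remaining 4 characters are filled from the other 5 symbols without repetition: 5 × 4 × 3 × 2 = 120.
Total: 5 × 120 = 600.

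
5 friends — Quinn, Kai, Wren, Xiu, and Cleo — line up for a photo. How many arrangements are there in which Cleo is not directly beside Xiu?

There are 5! = 120 arrangements in all. If Cleo and Xiu are adjacent, merging them into one block gives 2·(4)! = 48 arrangements.
Complementary counting: 120 − 48 = 72.

72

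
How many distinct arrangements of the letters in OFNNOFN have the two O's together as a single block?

60

Treat the 2 copies of O as a single block. The multiset to arrange is then {OO, F, F, N, N, N}, 6 items in all.
That gives (6)!/(3!·2!) = 60 arrangements.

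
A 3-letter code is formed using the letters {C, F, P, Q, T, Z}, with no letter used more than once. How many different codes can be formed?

With no repetition, fill the 3 letters in order: 6 choices, then 5, down to 4.
That product is 6 × 5 × 4 = 120.

120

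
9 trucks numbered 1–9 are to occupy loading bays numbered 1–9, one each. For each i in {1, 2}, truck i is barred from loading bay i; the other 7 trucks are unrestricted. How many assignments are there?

287280

Let Aᵢ (for i ∈ {1, 2}) be the placements that put truck i in its forbidden loading bay. Any j of these fix j positions, leaving (9−j)! ways to fill the rest, and there are C(2,j) ways to pick which j.
By inclusion–exclusion, the number of valid placements is Σ_{j=0}^{2} (−1)^j C(2,j)·(9−j)!.
Computing: 362880 − 80640 + 5040 = 287280.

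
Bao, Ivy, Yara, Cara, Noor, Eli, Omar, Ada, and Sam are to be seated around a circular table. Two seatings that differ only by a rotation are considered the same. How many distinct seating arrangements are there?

40320

Fix one person's seat to break rotational symmetry; the remaining 8 people can be arranged in (8)! = 40320 ways.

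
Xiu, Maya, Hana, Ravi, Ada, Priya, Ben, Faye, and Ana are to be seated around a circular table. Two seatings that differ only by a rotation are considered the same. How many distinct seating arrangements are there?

40320

Around a circle, 9 distinct people have 9!/9 = (8)! = 40320 rotationally distinct seatings.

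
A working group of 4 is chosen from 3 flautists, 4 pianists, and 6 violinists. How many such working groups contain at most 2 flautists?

705

Split by how many flautists are chosen (0 through 2).
Sum: C(3,0)·C(10,4) + C(3,1)·C(10,3) + C(3,2)·C(10,2) = 210 + 360 + 135 = 705.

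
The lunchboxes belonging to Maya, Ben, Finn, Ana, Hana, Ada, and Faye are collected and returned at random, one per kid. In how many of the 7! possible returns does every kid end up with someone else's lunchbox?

1854

Count assignments avoiding every fixed point. For any j of the 7 kids fixed to their own lunchbox, the other 7−j can be arranged in (7−j)! ways.
By inclusion–exclusion this is Σ_{j=0}^{7} (−1)^j C(7,j)·(7−j)!.
Computing: 5040 − 5040 + 2520 − 840 + 210 − 42 + 7 − 1 = 1854.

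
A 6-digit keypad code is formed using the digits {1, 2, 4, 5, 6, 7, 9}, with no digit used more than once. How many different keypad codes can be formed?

Choose and order 6 of the 7 symbols: the first digit has 7 options, the next 6, and so on down to 2.
7 × 6 × 5 × 4 × 3 × 2 = 5040.

5040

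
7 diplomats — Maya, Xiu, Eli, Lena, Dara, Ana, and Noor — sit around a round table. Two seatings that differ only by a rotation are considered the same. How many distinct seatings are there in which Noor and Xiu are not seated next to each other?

480

Without the restriction there are (6)! = 720 seatings.
Those with Noor next to Xiu: fuse the pair into one unit and seat 6 units around a circle — 2·(5)! = 240.
Subtracting, 720 − 240 = 480.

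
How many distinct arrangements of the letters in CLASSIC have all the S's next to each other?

Treat the 2 copies of S as a single block. The multiset to arrange is then {SS, A, C, C, I, L}, 6 items in all.
That gives (6)!/(2!) = 360 arrangements.

360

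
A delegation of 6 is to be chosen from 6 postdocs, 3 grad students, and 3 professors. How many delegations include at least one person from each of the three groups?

With no constraint there are C(12,6) = 924 possible selections.
Subtract selections that omit an entire group: no postdocs → C(6,6) = 1; no grad students → C(9,6) = 84; no professors → C(9,6) = 84.
Add back selections omitting two groups (i.e. drawn from a single group): C(6,6) + C(3,6) + C(3,6) = 1.
By inclusion–exclusion: 924 − 169 + 1 = 756.

756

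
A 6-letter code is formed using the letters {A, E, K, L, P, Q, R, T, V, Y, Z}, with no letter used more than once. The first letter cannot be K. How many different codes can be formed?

The first letter has 11−1 = 10 choices (anything except K).
The remaining 5 letters are filled from the other 10 symbols without repetition: 10 × 9 × 8 × 7 × 6 = 30240.
Total: 10 × 30240 = 302400.

302400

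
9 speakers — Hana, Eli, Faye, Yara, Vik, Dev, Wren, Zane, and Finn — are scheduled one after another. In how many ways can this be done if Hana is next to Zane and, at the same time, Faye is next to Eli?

20160

Treat {Hana,Zane} as one block (2 orders) and {Faye,Eli} as another (2 orders).
That leaves 7 units to arrange: 2 × 2 × 7! = 4 × 5040 = 20160.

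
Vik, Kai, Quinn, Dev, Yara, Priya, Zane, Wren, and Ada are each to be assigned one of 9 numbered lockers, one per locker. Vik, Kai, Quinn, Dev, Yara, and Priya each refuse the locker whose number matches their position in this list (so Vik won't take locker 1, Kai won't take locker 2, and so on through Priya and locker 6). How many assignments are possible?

Let Aᵢ (for 1 ≤ i ≤ 6) be the placements that put person i in their forbidden locker. Any j of these fix j positions, leaving (9−j)! ways to fill the rest, and there are C(6,j) ways to pick which j.
By inclusion–exclusion, the number of valid placements is Σ_{j=0}^{6} (−1)^j C(6,j)·(9−j)!.
Computing: 362880 − 241920 + 75600 − 14400 + 1800 − 144 + 6 = 183822.

183822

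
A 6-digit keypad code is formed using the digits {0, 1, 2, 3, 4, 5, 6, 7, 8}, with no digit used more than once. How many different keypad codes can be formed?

This is a permutation of 6 out of 9: P(9,6) = 9!/3!.
That product is 9 × 8 × 7 × 6 × 5 × 4 = 60480.

60480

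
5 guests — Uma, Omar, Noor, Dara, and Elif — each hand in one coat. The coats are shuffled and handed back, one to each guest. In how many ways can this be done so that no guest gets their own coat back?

This is the derangement count D_5: permutations of 5 items with no fixed point.
By inclusion–exclusion this is Σ_{j=0}^{5} (−1)^j C(5,j)·(5−j)!.
Computing: 120 − 120 + 60 − 20 + 5 − 1 = 44.

44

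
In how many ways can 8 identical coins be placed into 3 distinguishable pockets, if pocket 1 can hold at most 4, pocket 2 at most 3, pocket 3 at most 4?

Ignoring the caps, the number of non-negative solutions to x_1+…+x_3 = 8 is C(10,2) = 45.
Subtract solutions that violate a single cap (substitute x_i' = x_i − (cap_i+1)): x_1 ≥ 5 gives C(5,2) = 10; x_2 ≥ 4 gives C(6,2) = 15; x_3 ≥ 5 gives C(5,2) = 10. Together 35.
No two caps can be exceeded simultaneously, so the pair terms are all 0.
By inclusion–exclusion the count is 45 − 35 + 0 = 10.

10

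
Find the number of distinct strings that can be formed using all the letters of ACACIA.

60

Letter multiplicities in ACACIA: A×3, C×2, I×1.
Dividing 6! = 720 by 3!·2! = 12 for the repeated letters gives 60.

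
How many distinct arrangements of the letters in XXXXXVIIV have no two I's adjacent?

Total arrangements of XXXXXVIIV: 9!/(5!·2!·2!) = 756.
Arrangements with the I's together: treat II as one letter, giving (8)!/(5!·2!) = 168.
Hence 756 − 168 = 588.

588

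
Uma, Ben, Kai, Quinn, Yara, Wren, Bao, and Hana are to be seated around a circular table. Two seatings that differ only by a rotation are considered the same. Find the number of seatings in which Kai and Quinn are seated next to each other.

Treat {Kai, Quinn} as one unit (2 internal orders) and seat the resulting 7 units around the table: (6)! circular arrangements.
So 2 × (6)! = 2 × 720 = 1440.

1440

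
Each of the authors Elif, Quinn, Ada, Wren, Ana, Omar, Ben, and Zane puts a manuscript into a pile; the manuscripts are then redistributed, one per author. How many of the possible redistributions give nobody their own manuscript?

14833

This is the derangement count D_8: permutations of 8 items with no fixed point.
By inclusion–exclusion this is Σ_{j=0}^{8} (−1)^j C(8,j)·(8−j)!.
Computing: 40320 − 40320 + 20160 − 6720 + 1680 − 336 + 56 − 8 + 1 = 14833.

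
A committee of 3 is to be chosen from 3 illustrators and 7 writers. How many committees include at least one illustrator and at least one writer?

With no constraint there are C(10,3) = 120 possible selections.
Subtract selections that omit an entire group: no illustrators → C(7,3) = 35; no writers → C(3,3) = 1.
Both groups omitted at once is impossible, so 120 − 36 = 84.

84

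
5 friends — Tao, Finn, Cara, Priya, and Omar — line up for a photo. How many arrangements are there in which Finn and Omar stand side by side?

Glue Finn and Omar into one block (2 internal orders), leaving 4 units to arrange in a row.
That gives 2 × 4! = 2 × 24 = 48.

48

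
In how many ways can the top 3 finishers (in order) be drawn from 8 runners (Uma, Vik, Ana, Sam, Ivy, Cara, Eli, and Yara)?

This is an ordered selection of 3 from 8: P(8,3).
That gives 8 × 7 × 6 = 336.

336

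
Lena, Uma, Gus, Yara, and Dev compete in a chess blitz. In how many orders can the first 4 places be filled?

120

This is an ordered selection of 4 from 5: P(5,4).
That gives 5 × 4 × 3 × 2 = 120.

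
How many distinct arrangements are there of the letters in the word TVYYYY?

The 6 letters of TVYYYY have repeats: Y appearing 4 times.
Dividing 6! = 720 by 4! = 24 for the repeated letters gives 30.

30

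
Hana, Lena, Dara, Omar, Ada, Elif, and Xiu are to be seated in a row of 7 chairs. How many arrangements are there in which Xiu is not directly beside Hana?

There are 7! = 5040 arrangements in all. If Xiu and Hana are adjacent, merging them into one block gives 2·(6)! = 1440 arrangements.
Complementary counting: 5040 − 1440 = 3600.

3600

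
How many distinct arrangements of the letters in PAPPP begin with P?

4

Fix P in the first position and arrange the remaining 4 letters.
Those 4 letters have P appearing 3 times, giving (4)!/(3!) = 4.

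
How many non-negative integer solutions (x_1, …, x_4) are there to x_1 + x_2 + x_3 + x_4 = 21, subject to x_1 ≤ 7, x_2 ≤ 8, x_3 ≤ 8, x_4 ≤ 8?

Without the upper bounds there are C(24,3) = 2024 ways to split 21 among 4 variables.
Subtract solutions that violate a single cap (substitute x_i' = x_i − (cap_i+1)): x_1 ≥ 8 gives C(16,3) = 560; x_2 ≥ 9 gives C(15,3) = 455; x_3 ≥ 9 gives C(15,3) = 455; x_4 ≥ 9 gives C(15,3) = 455. Together 1925.
Add back pairs where two caps are both exceeded: 35 + 35 + 35 + 20 + 20 + 20 = 165.
By inclusion–exclusion the count is 2024 − 1925 + 165 = 264.

264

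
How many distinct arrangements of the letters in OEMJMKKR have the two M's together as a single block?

2520

Treat the 2 copies of M as a single block. The multiset to arrange is then {MM, E, J, K, K, O, R}, 7 items in all.
That gives (7)!/(2!) = 2520 arrangements.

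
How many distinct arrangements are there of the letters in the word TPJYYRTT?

3360

The 8 letters of TPJYYRTT have repeats: T appearing 3 times and Y appearing twice.
Dividing 8! = 40320 by 3!·2! = 12 for the repeated letters gives 3360.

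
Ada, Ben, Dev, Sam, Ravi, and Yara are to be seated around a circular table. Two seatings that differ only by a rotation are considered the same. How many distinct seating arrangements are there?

120

Around a circle, 6 distinct people have 6!/6 = (5)! = 120 rotationally distinct seatings.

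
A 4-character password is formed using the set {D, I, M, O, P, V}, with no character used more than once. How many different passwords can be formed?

360

This is a permutation of 4 out of 6: P(6,4) = 6!/2!.
6 × 5 × 4 × 3 = 360.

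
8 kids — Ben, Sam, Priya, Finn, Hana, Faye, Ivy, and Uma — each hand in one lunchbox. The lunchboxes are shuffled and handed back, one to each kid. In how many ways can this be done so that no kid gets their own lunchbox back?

Let Aᵢ be the assignments in which kid i gets their own lunchbox. We want the size of the complement of A₁∪…∪A_8.
By inclusion–exclusion this is Σ_{j=0}^{8} (−1)^j C(8,j)·(8−j)!.
Computing: 40320 − 40320 + 20160 − 6720 + 1680 − 336 + 56 − 8 + 1 = 14833.

14833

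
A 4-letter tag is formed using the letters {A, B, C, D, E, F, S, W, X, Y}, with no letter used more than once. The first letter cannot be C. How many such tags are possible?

4536

The first letter has 10−1 = 9 choices (anything except C).
The remaining 3 letters are filled from the other 9 symbols without repetition: 9 × 8 × 7 = 504.
Total: 9 × 504 = 4536.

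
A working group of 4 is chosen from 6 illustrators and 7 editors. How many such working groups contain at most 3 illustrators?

700

Split by how many illustrators are chosen (0 through 3).
Sum: C(6,0)·C(7,4) + C(6,1)·C(7,3) + C(6,2)·C(7,2) + C(6,3)·C(7,1) = 35 + 210 + 315 + 140 = 700.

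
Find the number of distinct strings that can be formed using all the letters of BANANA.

Letter multiplicities in BANANA: A×3, B×1, N×2.
Dividing 6! = 720 by 3!·2! = 12 for the repeated letters gives 60.

60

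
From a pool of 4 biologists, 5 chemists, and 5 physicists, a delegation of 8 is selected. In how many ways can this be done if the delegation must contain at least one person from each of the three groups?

Unrestricted: C(14,8) = 3003 ways to pick any 8 of the 14.
Subtract selections that omit an entire group: no biologists → C(10,8) = 45; no chemists → C(9,8) = 9; no physicists → C(9,8) = 9.
Add back selections omitting two groups (i.e. drawn from a single group): C(4,8) + C(5,8) + C(5,8) = 0.
By inclusion–exclusion: 3003 − 63 + 0 = 2940.

2940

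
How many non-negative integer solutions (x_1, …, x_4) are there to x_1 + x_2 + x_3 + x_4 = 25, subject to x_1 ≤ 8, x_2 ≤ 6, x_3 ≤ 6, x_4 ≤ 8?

By stars and bars, unrestricted non-negative solutions to x_1+…+x_4 = 25 number C(25+3,3) = 3276.
Subtract solutions that violate a single cap (substitute x_i' = x_i − (cap_i+1)): x_1 ≥ 9 gives C(19,3) = 969; x_2 ≥ 7 gives C(21,3) = 1330; x_3 ≥ 7 gives C(21,3) = 1330; x_4 ≥ 9 gives C(19,3) = 969. Together 4598.
Add back pairs where two caps are both exceeded: 220 + 220 + 120 + 364 + 220 + 220 = 1364.
Subtract triples: 10 + 1 + 1 + 10 = 22.
By inclusion–exclusion the count is 3276 − 4598 + 1364 − 22 = 20.

20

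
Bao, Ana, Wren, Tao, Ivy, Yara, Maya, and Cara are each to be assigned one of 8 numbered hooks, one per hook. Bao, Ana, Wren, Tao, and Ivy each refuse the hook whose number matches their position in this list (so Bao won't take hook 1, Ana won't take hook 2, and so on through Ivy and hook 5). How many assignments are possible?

21234

Let Aᵢ (for 1 ≤ i ≤ 5) be the placements that put person i in their forbidden hook. Any j of these fix j positions, leaving (8−j)! ways to fill the rest, and there are C(5,j) ways to pick which j.
By inclusion–exclusion, the number of valid placements is Σ_{j=0}^{5} (−1)^j C(5,j)·(8−j)!.
Computing: 40320 − 25200 + 7200 − 1200 + 120 − 6 = 21234.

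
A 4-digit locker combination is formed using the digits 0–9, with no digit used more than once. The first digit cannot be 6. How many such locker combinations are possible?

The first digit has 10−1 = 9 choices (anything except 6).
The remaining 3 digits are filled from the other 9 symbols without repetition: 9 × 8 × 7 = 504.
Total: 9 × 504 = 4536.

4536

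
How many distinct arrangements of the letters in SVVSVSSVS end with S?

70

With the last slot taken by S, it remains to arrange the other 8 letters (VVSVSSVS).
Those 8 letters have S appearing 4 times and V appearing 4 times, giving (8)!/(4!·4!) = 70.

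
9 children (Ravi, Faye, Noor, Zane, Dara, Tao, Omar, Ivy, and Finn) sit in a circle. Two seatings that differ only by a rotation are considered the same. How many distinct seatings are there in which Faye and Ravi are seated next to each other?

10080

Glue Faye and Ravi into a block (2 internal orders). Seating 8 units around a circle gives (7)! arrangements.
So 2 × (7)! = 2 × 5040 = 10080.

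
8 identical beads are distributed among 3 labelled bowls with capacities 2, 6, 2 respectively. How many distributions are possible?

By stars and bars, unrestricted non-negative solutions to x_1+…+x_3 = 8 number C(8+2,2) = 45.
Subtract solutions that violate a single cap (substitute x_i' = x_i − (cap_i+1)): x_1 ≥ 3 gives C(7,2) = 21; x_2 ≥ 7 gives C(3,2) = 3; x_3 ≥ 3 gives C(7,2) = 21. Together 45.
Add back pairs where two caps are both exceeded: 0 + 6 + 0 = 6.
By inclusion–exclusion the count is 45 − 45 + 6 = 6.

6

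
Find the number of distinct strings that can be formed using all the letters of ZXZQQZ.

60

The 6 letters of ZXZQQZ have repeats: Q appearing twice and Z appearing 3 times.
Dividing 6! = 720 by 3!·2! = 12 for the repeated letters gives 60.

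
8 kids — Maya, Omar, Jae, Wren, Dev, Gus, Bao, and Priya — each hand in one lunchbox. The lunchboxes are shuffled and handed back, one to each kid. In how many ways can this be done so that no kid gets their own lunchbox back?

14833

This is the derangement count D_8: permutations of 8 items with no fixed point.
By inclusion–exclusion this is Σ_{j=0}^{8} (−1)^j C(8,j)·(8−j)!.
Computing: 40320 − 40320 + 20160 − 6720 + 1680 − 336 + 56 − 8 + 1 = 14833.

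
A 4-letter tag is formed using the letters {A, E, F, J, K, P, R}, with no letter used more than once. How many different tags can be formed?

With no repetition, fill the 4 letters in order: 7 choices, then 6, down to 4.
That product is 7 × 6 × 5 × 4 = 840.

840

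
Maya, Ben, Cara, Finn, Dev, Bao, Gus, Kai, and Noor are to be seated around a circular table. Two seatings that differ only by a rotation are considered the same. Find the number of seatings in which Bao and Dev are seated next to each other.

Glue Bao and Dev into a block (2 internal orders). Seating 8 units around a circle gives (7)! arrangements.
So 2 × (7)! = 2 × 5040 = 10080.

10080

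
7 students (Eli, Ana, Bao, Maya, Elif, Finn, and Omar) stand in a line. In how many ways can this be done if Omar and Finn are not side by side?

There are 7! = 5040 arrangements in all. If Omar and Finn are adjacent, merging them into one block gives 2·(6)! = 1440 arrangements.
So 5040 − 1440 = 3600 arrangements keep them apart.

3600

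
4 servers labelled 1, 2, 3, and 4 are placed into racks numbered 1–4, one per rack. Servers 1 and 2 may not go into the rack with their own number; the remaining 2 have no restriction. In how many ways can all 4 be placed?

14

Let Aᵢ (for i ∈ {1, 2}) be the placements that put server i in its forbidden rack. Any j of these fix j positions, leaving (4−j)! ways to fill the rest, and there are C(2,j) ways to pick which j.
By inclusion–exclusion, the number of valid placements is Σ_{j=0}^{2} (−1)^j C(2,j)·(4−j)!.
Computing: 24 − 12 + 2 = 14.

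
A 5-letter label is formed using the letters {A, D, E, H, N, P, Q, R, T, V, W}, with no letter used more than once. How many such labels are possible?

55440

With no repetition, fill the 5 letters in order: 11 choices, then 10, down to 7.
That product is 11 × 10 × 9 × 8 × 7 = 55440.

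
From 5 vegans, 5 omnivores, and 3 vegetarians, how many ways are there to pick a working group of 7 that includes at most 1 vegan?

Split by how many vegans are chosen (0 through 1).
Sum: C(5,0)·C(8,7) + C(5,1)·C(8,6) = 8 + 140 = 148.

148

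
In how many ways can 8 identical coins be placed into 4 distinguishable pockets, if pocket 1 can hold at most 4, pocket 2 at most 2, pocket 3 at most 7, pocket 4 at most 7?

By stars and bars, unrestricted non-negative solutions to x_1+…+x_4 = 8 number C(8+3,3) = 165.
Subtract solutions that violate a single cap (substitute x_i' = x_i − (cap_i+1)): x_1 ≥ 5 gives C(6,3) = 20; x_2 ≥ 3 gives C(8,3) = 56; x_3 ≥ 8 gives C(3,3) = 1; x_4 ≥ 8 gives C(3,3) = 1. Together 78.
Add back pairs where two caps are both exceeded: 1 + 0 + 0 + 0 + 0 + 0 = 1.
By inclusion–exclusion the count is 165 − 78 + 1 = 88.

88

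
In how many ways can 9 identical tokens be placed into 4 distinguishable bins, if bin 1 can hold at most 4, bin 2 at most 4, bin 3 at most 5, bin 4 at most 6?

Without the upper bounds there are C(12,3) = 220 ways to split 9 among 4 bins.
Subtract solutions that violate a single cap (substitute x_i' = x_i − (cap_i+1)): x_1 ≥ 5 gives C(7,3) = 35; x_2 ≥ 5 gives C(7,3) = 35; x_3 ≥ 6 gives C(6,3) = 20; x_4 ≥ 7 gives C(5,3) = 10. Together 100.
No two caps can be exceeded simultaneously, so the pair terms are all 0.
By inclusion–exclusion the count is 220 − 100 + 0 = 120.

120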